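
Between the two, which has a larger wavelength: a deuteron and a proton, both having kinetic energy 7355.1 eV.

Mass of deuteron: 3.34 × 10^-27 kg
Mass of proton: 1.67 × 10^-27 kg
The proton has the longer wavelength.

Using λ = h/√(2mKE):

For deuteron: λ₁ = h/√(2m₁KE) = 2.36 × 10^-13 m
For proton: λ₂ = h/√(2m₂KE) = 3.34 × 10^-13 m

Since λ ∝ 1/√m at constant kinetic energy, the lighter particle has the longer wavelength.

The proton has the longer de Broglie wavelength.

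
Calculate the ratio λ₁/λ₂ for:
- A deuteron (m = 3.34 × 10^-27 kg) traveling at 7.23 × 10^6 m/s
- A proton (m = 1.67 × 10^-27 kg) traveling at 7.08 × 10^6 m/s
λ₁/λ₂ = 0.490

Using λ = h/(mv):

λ₁ = h/(m₁v₁) = 2.74 × 10^-14 m
λ₂ = h/(m₂v₂) = 5.60 × 10^-14 m

Ratio λ₁/λ₂ = (m₂v₂)/(m₁v₁)
         = (1.67 × 10^-27 kg × 7.08 × 10^6 m/s) / (3.34 × 10^-27 kg × 7.23 × 10^6 m/s)
         = 0.490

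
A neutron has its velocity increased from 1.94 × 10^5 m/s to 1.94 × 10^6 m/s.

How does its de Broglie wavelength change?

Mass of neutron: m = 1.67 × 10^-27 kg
The wavelength decreases by a factor of 10.

Using λ = h/(mv):

Initial wavelength: λ₁ = h/(mv₁) = 2.05 × 10^-12 m
Final wavelength: λ₂ = h/(mv₂) = 2.05 × 10^-13 m

Since λ ∝ 1/v, when velocity increases by a factor of 10, the wavelength decreases by a factor of 10.

λ₂/λ₁ = v₁/v₂ = 1/10

The wavelength decreases by a factor of 10.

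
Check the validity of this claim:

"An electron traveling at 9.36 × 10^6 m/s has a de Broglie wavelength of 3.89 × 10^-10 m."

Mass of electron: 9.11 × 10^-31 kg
False

The claim is incorrect.

Using λ = h/(mv):
λ = (6.626 × 10^-34 J·s) / (9.11 × 10^-31 kg × 9.36 × 10^6 m/s)
λ = 7.77 × 10^-11 m

The actual wavelength differs from the claimed 3.89 × 10^-10 m.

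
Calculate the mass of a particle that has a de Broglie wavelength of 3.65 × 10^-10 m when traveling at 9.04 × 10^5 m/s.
2.01 × 10^-30 kg

From the de Broglie relation λ = h/(mv), we solve for m:

m = h/(λv)
m = (6.626 × 10^-34 J·s) / (3.65 × 10^-10 m × 9.04 × 10^5 m/s)
m = 2.01 × 10^-30 kg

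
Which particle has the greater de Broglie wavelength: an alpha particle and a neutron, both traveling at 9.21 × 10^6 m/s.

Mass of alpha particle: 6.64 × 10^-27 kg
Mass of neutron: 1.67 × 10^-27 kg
The neutron has the longer wavelength.

Using λ = h/(mv), since both particles have the same velocity, the wavelength depends only on mass.

For alpha particle: λ₁ = h/(m₁v) = 1.08 × 10^-14 m
For neutron: λ₂ = h/(m₂v) = 4.31 × 10^-14 m

Since λ ∝ 1/m at constant velocity, the lighter particle has the longer wavelength.

The neutron has the longer de Broglie wavelength.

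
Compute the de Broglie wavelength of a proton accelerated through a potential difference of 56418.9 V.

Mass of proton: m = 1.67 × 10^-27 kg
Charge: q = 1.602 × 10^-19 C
1.21 × 10^-13 m

When a particle is accelerated through voltage V, it gains kinetic energy KE = qV.

The de Broglie wavelength is then λ = h/√(2mqV):

λ = h/√(2mqV)
λ = (6.626 × 10^-34 J·s) / √(2 × 1.67 × 10^-27 kg × 1.602 × 10^-19 C × 56418.9 V)
λ = 1.21 × 10^-13 m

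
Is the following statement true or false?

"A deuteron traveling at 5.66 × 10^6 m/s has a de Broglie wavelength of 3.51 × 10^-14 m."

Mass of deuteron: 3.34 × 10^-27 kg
True

The claim is correct.

Using λ = h/(mv):
λ = (6.626 × 10^-34 J·s) / (3.34 × 10^-27 kg × 5.66 × 10^6 m/s)
λ = 3.51 × 10^-14 m

This matches the claimed value.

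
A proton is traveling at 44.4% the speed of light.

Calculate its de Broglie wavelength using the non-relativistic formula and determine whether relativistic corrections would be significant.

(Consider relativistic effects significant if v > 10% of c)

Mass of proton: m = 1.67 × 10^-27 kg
Yes, relativistic corrections are needed.

Using the non-relativistic de Broglie formula λ = h/(mv):

v = 44.4% × c = 1.331 × 10^8 m/s

λ = h/(mv)
λ = (6.626 × 10^-34 J·s) / (1.67 × 10^-27 kg × 1.331 × 10^8 m/s)
λ = 2.98 × 10^-15 m

Since v = 44.4% of c > 10% of c, relativistic corrections ARE significant and the actual wavelength would differ from this non-relativistic estimate.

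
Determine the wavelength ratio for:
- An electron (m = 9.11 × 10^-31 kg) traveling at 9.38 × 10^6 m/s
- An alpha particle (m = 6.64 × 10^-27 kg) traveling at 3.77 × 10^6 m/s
λ₁/λ₂ = 2.93 × 10^3

Using λ = h/(mv):

λ₁ = h/(m₁v₁) = 7.75 × 10^-11 m
λ₂ = h/(m₂v₂) = 2.65 × 10^-14 m

Ratio λ₁/λ₂ = (m₂v₂)/(m₁v₁)
         = (6.64 × 10^-27 kg × 3.77 × 10^6 m/s) / (9.11 × 10^-31 kg × 9.38 × 10^6 m/s)
         = 2.93 × 10^3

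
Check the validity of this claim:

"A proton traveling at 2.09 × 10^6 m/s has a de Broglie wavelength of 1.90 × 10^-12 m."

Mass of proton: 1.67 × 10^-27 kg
False

The claim is incorrect.

Using λ = h/(mv):
λ = (6.626 × 10^-34 J·s) / (1.67 × 10^-27 kg × 2.09 × 10^6 m/s)
λ = 1.90 × 10^-13 m

The actual wavelength differs from the claimed 1.90 × 10^-12 m.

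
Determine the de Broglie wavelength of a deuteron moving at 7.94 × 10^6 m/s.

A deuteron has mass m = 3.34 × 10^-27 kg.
2.50 × 10^-14 m

Using the de Broglie relation λ = h/(mv):

λ = h/(mv)
λ = (6.626 × 10^-34 J·s) / (3.34 × 10^-27 kg × 7.94 × 10^6 m/s)
λ = 2.50 × 10^-14 m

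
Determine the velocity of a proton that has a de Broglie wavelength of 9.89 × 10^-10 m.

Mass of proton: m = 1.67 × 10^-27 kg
4.01 × 10^2 m/s

From the de Broglie relation λ = h/(mv), we solve for v:

v = h/(mλ)
v = (6.626 × 10^-34 J·s) / (1.67 × 10^-27 kg × 9.89 × 10^-10 m)
v = 4.01 × 10^2 m/s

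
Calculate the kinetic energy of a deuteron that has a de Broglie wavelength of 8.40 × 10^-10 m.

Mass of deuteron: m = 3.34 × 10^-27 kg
9.31 × 10^-23 J (or 5.81 × 10^-4 eV)

From λ = h/√(2mKE), we solve for KE:

λ² = h²/(2mKE)
KE = h²/(2mλ²)
KE = (6.626 × 10^-34 J·s)² / (2 × 3.34 × 10^-27 kg × (8.40 × 10^-10 m)²)
KE = 9.31 × 10^-23 J
KE = 5.81 × 10^-4 eV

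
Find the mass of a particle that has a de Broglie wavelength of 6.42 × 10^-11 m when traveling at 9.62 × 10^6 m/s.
1.07 × 10^-30 kg

From the de Broglie relation λ = h/(mv), we solve for m:

m = h/(λv)
m = (6.626 × 10^-34 J·s) / (6.42 × 10^-11 m × 9.62 × 10^6 m/s)
m = 1.07 × 10^-30 kg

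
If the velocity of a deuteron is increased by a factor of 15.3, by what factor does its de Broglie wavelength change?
The wavelength decreases by a factor of 15.3.

From λ = h/(mv), the wavelength is inversely proportional to velocity:

λ ∝ 1/v

If v → 15.3v, then λ → λ/15.3

When velocity is increased by a factor of 15.3, the wavelength decreases by a factor of 15.3.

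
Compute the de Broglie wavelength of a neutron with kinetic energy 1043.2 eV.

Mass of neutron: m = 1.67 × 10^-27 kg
8.87 × 10^-13 m

Using λ = h/√(2mKE):

First convert KE to Joules: KE = 1043.2 eV = 1.671 × 10^-16 J

λ = h/√(2mKE)
λ = (6.626 × 10^-34 J·s) / √(2 × 1.67 × 10^-27 kg × 1.671 × 10^-16 J)
λ = 8.87 × 10^-13 m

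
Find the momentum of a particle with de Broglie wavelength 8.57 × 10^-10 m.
7.73 × 10^-25 kg·m/s

From the de Broglie relation λ = h/p, we solve for p:

p = h/λ
p = (6.626 × 10^-34 J·s) / (8.57 × 10^-10 m)
p = 7.73 × 10^-25 kg·m/s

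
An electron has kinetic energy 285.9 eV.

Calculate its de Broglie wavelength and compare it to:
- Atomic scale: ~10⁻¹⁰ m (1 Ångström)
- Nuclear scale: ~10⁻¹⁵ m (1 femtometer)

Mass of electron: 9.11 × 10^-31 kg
λ = 7.25 × 10^-11 m, which is between nuclear and atomic scales.

Using λ = h/√(2mKE):

KE = 285.9 eV = 4.581 × 10^-17 J

λ = h/√(2mKE)
λ = (6.626 × 10^-34 J·s) / √(2 × 9.11 × 10^-31 kg × 4.581 × 10^-17 J)
λ = 7.25 × 10^-11 m

Comparison:
- Atomic scale (10⁻¹⁰ m): λ is 0.73× this size
- Nuclear scale (10⁻¹⁵ m): λ is 7.3e+04× this size

The wavelength is between nuclear and atomic scales.

This wavelength is appropriate for probing atomic structure but too large for nuclear physics experiments.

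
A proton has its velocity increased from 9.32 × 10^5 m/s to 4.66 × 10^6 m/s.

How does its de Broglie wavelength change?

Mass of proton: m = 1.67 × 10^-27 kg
The wavelength decreases by a factor of 5.

Using λ = h/(mv):

Initial wavelength: λ₁ = h/(mv₁) = 4.26 × 10^-13 m
Final wavelength: λ₂ = h/(mv₂) = 8.51 × 10^-14 m

Since λ ∝ 1/v, when velocity increases by a factor of 5, the wavelength decreases by a factor of 5.

λ₂/λ₁ = v₁/v₂ = 1/5

The wavelength decreases by a factor of 5.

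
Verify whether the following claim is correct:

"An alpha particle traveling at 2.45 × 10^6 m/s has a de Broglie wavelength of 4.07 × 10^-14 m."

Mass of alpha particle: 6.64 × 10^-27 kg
True

The claim is correct.

Using λ = h/(mv):
λ = (6.626 × 10^-34 J·s) / (6.64 × 10^-27 kg × 2.45 × 10^6 m/s)
λ = 4.07 × 10^-14 m

This matches the claimed value.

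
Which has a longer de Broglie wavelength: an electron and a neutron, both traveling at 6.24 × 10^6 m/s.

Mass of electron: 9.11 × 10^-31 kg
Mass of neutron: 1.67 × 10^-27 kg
The electron has the longer wavelength.

Using λ = h/(mv), since both particles have the same velocity, the wavelength depends only on mass.

For electron: λ₁ = h/(m₁v) = 1.17 × 10^-10 m
For neutron: λ₂ = h/(m₂v) = 6.36 × 10^-14 m

Since λ ∝ 1/m at constant velocity, the lighter particle has the longer wavelength.

The electron has the longer de Broglie wavelength.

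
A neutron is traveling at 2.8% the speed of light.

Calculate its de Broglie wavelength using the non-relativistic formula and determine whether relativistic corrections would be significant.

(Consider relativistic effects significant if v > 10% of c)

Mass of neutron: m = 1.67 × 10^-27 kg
No, relativistic corrections are not needed.

Using the non-relativistic de Broglie formula λ = h/(mv):

v = 2.8% × c = 8.394 × 10^6 m/s

λ = h/(mv)
λ = (6.626 × 10^-34 J·s) / (1.67 × 10^-27 kg × 8.394 × 10^6 m/s)
λ = 4.73 × 10^-14 m

Since v = 2.8% of c < 10% of c, relativistic corrections are NOT significant and this non-relativistic result is a good approximation.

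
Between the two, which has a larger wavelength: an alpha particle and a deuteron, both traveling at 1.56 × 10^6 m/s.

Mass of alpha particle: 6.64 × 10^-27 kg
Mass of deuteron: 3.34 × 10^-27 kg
The deuteron has the longer wavelength.

Using λ = h/(mv), since both particles have the same velocity, the wavelength depends only on mass.

For alpha particle: λ₁ = h/(m₁v) = 6.40 × 10^-14 m
For deuteron: λ₂ = h/(m₂v) = 1.27 × 10^-13 m

Since λ ∝ 1/m at constant velocity, the lighter particle has the longer wavelength.

The deuteron has the longer de Broglie wavelength.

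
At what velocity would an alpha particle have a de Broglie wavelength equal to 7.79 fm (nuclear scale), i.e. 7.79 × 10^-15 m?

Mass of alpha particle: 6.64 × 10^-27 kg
1.28 × 10^7 m/s

From λ = h/(mv), solve for v:

v = h/(mλ)
v = (6.626 × 10^-34 J·s) / (6.64 × 10^-27 kg × 7.79 × 10^-15 m)
v = 1.28 × 10^7 m/s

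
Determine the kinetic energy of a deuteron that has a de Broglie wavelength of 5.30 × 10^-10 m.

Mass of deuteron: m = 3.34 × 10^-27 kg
2.34 × 10^-22 J (or 1.46 × 10^-3 eV)

From λ = h/√(2mKE), we solve for KE:

λ² = h²/(2mKE)
KE = h²/(2mλ²)
KE = (6.626 × 10^-34 J·s)² / (2 × 3.34 × 10^-27 kg × (5.30 × 10^-10 m)²)
KE = 2.34 × 10^-22 J
KE = 1.46 × 10^-3 eV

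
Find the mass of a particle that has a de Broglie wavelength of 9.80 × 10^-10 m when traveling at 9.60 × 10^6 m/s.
7.04 × 10^-32 kg

From the de Broglie relation λ = h/(mv), we solve for m:

m = h/(λv)
m = (6.626 × 10^-34 J·s) / (9.80 × 10^-10 m × 9.60 × 10^6 m/s)
m = 7.04 × 10^-32 kg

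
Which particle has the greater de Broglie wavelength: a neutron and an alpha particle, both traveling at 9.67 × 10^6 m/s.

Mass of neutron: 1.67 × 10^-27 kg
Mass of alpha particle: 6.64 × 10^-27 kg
The neutron has the longer wavelength.

Using λ = h/(mv), since both particles have the same velocity, the wavelength depends only on mass.

For neutron: λ₁ = h/(m₁v) = 4.10 × 10^-14 m
For alpha particle: λ₂ = h/(m₂v) = 1.03 × 10^-14 m

Since λ ∝ 1/m at constant velocity, the lighter particle has the longer wavelength.

The neutron has the longer de Broglie wavelength.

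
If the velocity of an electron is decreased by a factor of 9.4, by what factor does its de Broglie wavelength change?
The wavelength increases by a factor of 9.4.

From λ = h/(mv), the wavelength is inversely proportional to velocity:

λ ∝ 1/v

If v → v/9.4, then λ → 9.4λ

When velocity is decreased by a factor of 9.4, the wavelength increases by a factor of 9.4.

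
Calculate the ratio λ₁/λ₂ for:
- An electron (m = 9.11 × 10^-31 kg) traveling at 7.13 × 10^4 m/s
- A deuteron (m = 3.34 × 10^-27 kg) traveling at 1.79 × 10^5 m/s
λ₁/λ₂ = 9.20 × 10^3

Using λ = h/(mv):

λ₁ = h/(m₁v₁) = 1.02 × 10^-8 m
λ₂ = h/(m₂v₂) = 1.11 × 10^-12 m

Ratio λ₁/λ₂ = (m₂v₂)/(m₁v₁)
         = (3.34 × 10^-27 kg × 1.79 × 10^5 m/s) / (9.11 × 10^-31 kg × 7.13 × 10^4 m/s)
         = 9.20 × 10^3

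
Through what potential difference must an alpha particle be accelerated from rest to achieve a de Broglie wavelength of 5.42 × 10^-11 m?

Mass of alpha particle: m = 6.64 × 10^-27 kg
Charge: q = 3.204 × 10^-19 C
3.51 × 10^-2 V

From λ = h/√(2mqV), we solve for V:

λ² = h²/(2mqV)
V = h²/(2mqλ²)
V = (6.626 × 10^-34 J·s)² / (2 × 6.64 × 10^-27 kg × 3.204 × 10^-19 C × (5.42 × 10^-11 m)²)
V = 3.51 × 10^-2 V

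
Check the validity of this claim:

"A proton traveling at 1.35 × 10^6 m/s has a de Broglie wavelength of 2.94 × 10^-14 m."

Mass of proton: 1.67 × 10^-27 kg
False

The claim is incorrect.

Using λ = h/(mv):
λ = (6.626 × 10^-34 J·s) / (1.67 × 10^-27 kg × 1.35 × 10^6 m/s)
λ = 2.94 × 10^-13 m

The actual wavelength differs from the claimed 2.94 × 10^-14 m.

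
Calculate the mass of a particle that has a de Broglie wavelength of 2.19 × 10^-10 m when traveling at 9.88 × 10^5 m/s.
3.06 × 10^-30 kg

From the de Broglie relation λ = h/(mv), we solve for m:

m = h/(λv)
m = (6.626 × 10^-34 J·s) / (2.19 × 10^-10 m × 9.88 × 10^5 m/s)
m = 3.06 × 10^-30 kg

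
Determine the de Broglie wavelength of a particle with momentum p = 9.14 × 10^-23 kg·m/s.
7.25 × 10^-12 m

Using the de Broglie relation λ = h/p:

λ = h/p
λ = (6.626 × 10^-34 J·s) / (9.14 × 10^-23 kg·m/s)
λ = 7.25 × 10^-12 m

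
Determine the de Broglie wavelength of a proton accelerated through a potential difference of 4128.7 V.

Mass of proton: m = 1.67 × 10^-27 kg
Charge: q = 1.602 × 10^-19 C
4.46 × 10^-13 m

When a particle is accelerated through voltage V, it gains kinetic energy KE = qV.

The de Broglie wavelength is then λ = h/√(2mqV):

λ = h/√(2mqV)
λ = (6.626 × 10^-34 J·s) / √(2 × 1.67 × 10^-27 kg × 1.602 × 10^-19 C × 4128.7 V)
λ = 4.46 × 10^-13 m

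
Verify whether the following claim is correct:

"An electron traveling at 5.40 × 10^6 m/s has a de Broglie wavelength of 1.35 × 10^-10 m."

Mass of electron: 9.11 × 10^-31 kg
True

The claim is correct.

Using λ = h/(mv):
λ = (6.626 × 10^-34 J·s) / (9.11 × 10^-31 kg × 5.40 × 10^6 m/s)
λ = 1.35 × 10^-10 m

This matches the claimed value.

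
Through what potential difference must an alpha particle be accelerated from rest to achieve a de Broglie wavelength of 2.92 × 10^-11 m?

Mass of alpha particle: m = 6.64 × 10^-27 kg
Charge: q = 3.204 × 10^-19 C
1.21 × 10^-1 V

From λ = h/√(2mqV), we solve for V:

λ² = h²/(2mqV)
V = h²/(2mqλ²)
V = (6.626 × 10^-34 J·s)² / (2 × 6.64 × 10^-27 kg × 3.204 × 10^-19 C × (2.92 × 10^-11 m)²)
V = 1.21 × 10^-1 V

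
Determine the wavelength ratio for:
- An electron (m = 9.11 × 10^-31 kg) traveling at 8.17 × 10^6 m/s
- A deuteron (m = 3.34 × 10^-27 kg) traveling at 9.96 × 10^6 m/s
λ₁/λ₂ = 4.47 × 10^3

Using λ = h/(mv):

λ₁ = h/(m₁v₁) = 8.90 × 10^-11 m
λ₂ = h/(m₂v₂) = 1.99 × 10^-14 m

Ratio λ₁/λ₂ = (m₂v₂)/(m₁v₁)
         = (3.34 × 10^-27 kg × 9.96 × 10^6 m/s) / (9.11 × 10^-31 kg × 8.17 × 10^6 m/s)
         = 4.47 × 10^3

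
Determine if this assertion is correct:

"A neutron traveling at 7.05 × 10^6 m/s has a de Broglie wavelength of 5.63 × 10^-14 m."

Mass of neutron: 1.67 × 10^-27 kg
True

The claim is correct.

Using λ = h/(mv):
λ = (6.626 × 10^-34 J·s) / (1.67 × 10^-27 kg × 7.05 × 10^6 m/s)
λ = 5.63 × 10^-14 m

This matches the claimed value.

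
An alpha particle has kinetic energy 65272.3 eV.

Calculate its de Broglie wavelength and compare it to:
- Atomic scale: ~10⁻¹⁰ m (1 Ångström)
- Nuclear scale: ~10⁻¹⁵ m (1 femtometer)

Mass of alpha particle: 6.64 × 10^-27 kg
λ = 5.62 × 10^-14 m, which is between nuclear and atomic scales.

Using λ = h/√(2mKE):

KE = 65272.3 eV = 1.046 × 10^-14 J

λ = h/√(2mKE)
λ = (6.626 × 10^-34 J·s) / √(2 × 6.64 × 10^-27 kg × 1.046 × 10^-14 J)
λ = 5.62 × 10^-14 m

Comparison:
- Atomic scale (10⁻¹⁰ m): λ is 0.00056× this size
- Nuclear scale (10⁻¹⁵ m): λ is 56× this size

The wavelength is between nuclear and atomic scales.

This wavelength is appropriate for probing atomic structure but too large for nuclear physics experiments.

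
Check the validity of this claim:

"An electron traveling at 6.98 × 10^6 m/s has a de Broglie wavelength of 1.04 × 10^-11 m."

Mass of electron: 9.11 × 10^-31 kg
False

The claim is incorrect.

Using λ = h/(mv):
λ = (6.626 × 10^-34 J·s) / (9.11 × 10^-31 kg × 6.98 × 10^6 m/s)
λ = 1.04 × 10^-10 m

The actual wavelength differs from the claimed 1.04 × 10^-11 m.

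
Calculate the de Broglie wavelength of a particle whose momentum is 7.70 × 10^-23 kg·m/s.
8.61 × 10^-12 m

Using the de Broglie relation λ = h/p:

λ = h/p
λ = (6.626 × 10^-34 J·s) / (7.70 × 10^-23 kg·m/s)
λ = 8.61 × 10^-12 m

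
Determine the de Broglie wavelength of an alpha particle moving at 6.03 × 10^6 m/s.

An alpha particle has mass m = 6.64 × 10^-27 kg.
1.65 × 10^-14 m

Using the de Broglie relation λ = h/(mv):

λ = h/(mv)
λ = (6.626 × 10^-34 J·s) / (6.64 × 10^-27 kg × 6.03 × 10^6 m/s)
λ = 1.65 × 10^-14 m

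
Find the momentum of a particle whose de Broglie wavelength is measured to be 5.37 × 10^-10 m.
1.23 × 10^-24 kg·m/s

From the de Broglie relation λ = h/p, we solve for p:

p = h/λ
p = (6.626 × 10^-34 J·s) / (5.37 × 10^-10 m)
p = 1.23 × 10^-24 kg·m/s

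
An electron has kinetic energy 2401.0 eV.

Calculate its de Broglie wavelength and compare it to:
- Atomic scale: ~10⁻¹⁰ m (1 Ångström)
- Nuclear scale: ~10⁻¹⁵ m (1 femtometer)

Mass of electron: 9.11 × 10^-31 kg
λ = 2.50 × 10^-11 m, which is between nuclear and atomic scales.

Using λ = h/√(2mKE):

KE = 2401.0 eV = 3.847 × 10^-16 J

λ = h/√(2mKE)
λ = (6.626 × 10^-34 J·s) / √(2 × 9.11 × 10^-31 kg × 3.847 × 10^-16 J)
λ = 2.50 × 10^-11 m

Comparison:
- Atomic scale (10⁻¹⁰ m): λ is 0.25× this size
- Nuclear scale (10⁻¹⁵ m): λ is 2.5e+04× this size

The wavelength is between nuclear and atomic scales.

This wavelength is appropriate for probing atomic structure but too large for nuclear physics experiments.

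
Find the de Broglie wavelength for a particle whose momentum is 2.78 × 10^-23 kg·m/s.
2.38 × 10^-11 m

Using the de Broglie relation λ = h/p:

λ = h/p
λ = (6.626 × 10^-34 J·s) / (2.78 × 10^-23 kg·m/s)
λ = 2.38 × 10^-11 m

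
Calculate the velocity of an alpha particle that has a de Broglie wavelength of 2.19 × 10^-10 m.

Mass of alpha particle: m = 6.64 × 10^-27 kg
4.56 × 10^2 m/s

From the de Broglie relation λ = h/(mv), we solve for v:

v = h/(mλ)
v = (6.626 × 10^-34 J·s) / (6.64 × 10^-27 kg × 2.19 × 10^-10 m)
v = 4.56 × 10^2 m/s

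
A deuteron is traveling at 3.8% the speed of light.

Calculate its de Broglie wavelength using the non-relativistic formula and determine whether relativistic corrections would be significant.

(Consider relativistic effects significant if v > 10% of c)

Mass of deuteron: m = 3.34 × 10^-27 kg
No, relativistic corrections are not needed.

Using the non-relativistic de Broglie formula λ = h/(mv):

v = 3.8% × c = 1.139 × 10^7 m/s

λ = h/(mv)
λ = (6.626 × 10^-34 J·s) / (3.34 × 10^-27 kg × 1.139 × 10^7 m/s)
λ = 1.74 × 10^-14 m

Since v = 3.8% of c < 10% of c, relativistic corrections are NOT significant and this non-relativistic result is a good approximation.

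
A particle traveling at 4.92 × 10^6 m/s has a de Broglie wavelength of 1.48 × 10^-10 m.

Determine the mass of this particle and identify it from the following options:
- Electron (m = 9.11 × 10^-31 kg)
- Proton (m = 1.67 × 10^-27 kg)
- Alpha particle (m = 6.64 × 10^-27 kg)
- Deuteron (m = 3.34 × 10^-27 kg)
The particle is an electron.

From λ = h/(mv), solve for mass:

m = h/(λv)
m = (6.626 × 10^-34 J·s) / (1.48 × 10^-10 m × 4.92 × 10^6 m/s)
m = 9.10 × 10^-31 kg

Comparing with the listed masses, this is closest to an electron.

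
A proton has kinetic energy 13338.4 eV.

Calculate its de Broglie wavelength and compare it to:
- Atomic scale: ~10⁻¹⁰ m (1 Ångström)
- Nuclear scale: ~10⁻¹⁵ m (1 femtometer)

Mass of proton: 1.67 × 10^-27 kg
λ = 2.48 × 10^-13 m, which is between nuclear and atomic scales.

Using λ = h/√(2mKE):

KE = 13338.4 eV = 2.137 × 10^-15 J

λ = h/√(2mKE)
λ = (6.626 × 10^-34 J·s) / √(2 × 1.67 × 10^-27 kg × 2.137 × 10^-15 J)
λ = 2.48 × 10^-13 m

Comparison:
- Atomic scale (10⁻¹⁰ m): λ is 0.0025× this size
- Nuclear scale (10⁻¹⁵ m): λ is 2.5e+02× this size

The wavelength is between nuclear and atomic scales.

This wavelength is appropriate for probing atomic structure but too large for nuclear physics experiments.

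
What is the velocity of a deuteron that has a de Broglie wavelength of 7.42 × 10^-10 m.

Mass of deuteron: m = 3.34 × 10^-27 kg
2.67 × 10^2 m/s

From the de Broglie relation λ = h/(mv), we solve for v:

v = h/(mλ)
v = (6.626 × 10^-34 J·s) / (3.34 × 10^-27 kg × 7.42 × 10^-10 m)
v = 2.67 × 10^2 m/s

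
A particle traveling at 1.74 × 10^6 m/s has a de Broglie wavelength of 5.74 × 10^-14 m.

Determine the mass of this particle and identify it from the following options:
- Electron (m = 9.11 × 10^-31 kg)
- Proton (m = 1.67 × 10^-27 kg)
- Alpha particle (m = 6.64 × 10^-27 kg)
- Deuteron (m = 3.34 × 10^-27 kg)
The particle is an alpha particle.

From λ = h/(mv), solve for mass:

m = h/(λv)
m = (6.626 × 10^-34 J·s) / (5.74 × 10^-14 m × 1.74 × 10^6 m/s)
m = 6.63 × 10^-27 kg

Comparing with the listed masses, this is closest to an alpha particle.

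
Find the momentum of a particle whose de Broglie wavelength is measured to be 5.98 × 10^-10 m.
1.11 × 10^-24 kg·m/s

From the de Broglie relation λ = h/p, we solve for p:

p = h/λ
p = (6.626 × 10^-34 J·s) / (5.98 × 10^-10 m)
p = 1.11 × 10^-24 kg·m/s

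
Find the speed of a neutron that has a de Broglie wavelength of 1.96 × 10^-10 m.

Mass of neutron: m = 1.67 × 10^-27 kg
2.02 × 10^3 m/s

From the de Broglie relation λ = h/(mv), we solve for v:

v = h/(mλ)
v = (6.626 × 10^-34 J·s) / (1.67 × 10^-27 kg × 1.96 × 10^-10 m)
v = 2.02 × 10^3 m/s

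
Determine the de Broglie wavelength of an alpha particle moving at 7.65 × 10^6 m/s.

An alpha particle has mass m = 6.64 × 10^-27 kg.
1.30 × 10^-14 m

Using the de Broglie relation λ = h/(mv):

λ = h/(mv)
λ = (6.626 × 10^-34 J·s) / (6.64 × 10^-27 kg × 7.65 × 10^6 m/s)
λ = 1.30 × 10^-14 m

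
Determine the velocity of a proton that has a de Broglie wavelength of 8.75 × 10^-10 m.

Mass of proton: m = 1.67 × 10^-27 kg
4.53 × 10^2 m/s

From the de Broglie relation λ = h/(mv), we solve for v:

v = h/(mλ)
v = (6.626 × 10^-34 J·s) / (1.67 × 10^-27 kg × 8.75 × 10^-10 m)
v = 4.53 × 10^2 m/s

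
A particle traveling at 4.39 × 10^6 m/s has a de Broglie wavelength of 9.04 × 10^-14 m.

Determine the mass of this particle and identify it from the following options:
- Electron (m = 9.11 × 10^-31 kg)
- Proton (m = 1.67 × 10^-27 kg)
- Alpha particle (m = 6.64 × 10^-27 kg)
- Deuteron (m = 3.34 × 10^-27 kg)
The particle is a proton.

From λ = h/(mv), solve for mass:

m = h/(λv)
m = (6.626 × 10^-34 J·s) / (9.04 × 10^-14 m × 4.39 × 10^6 m/s)
m = 1.67 × 10^-27 kg

Comparing with the listed masses, this is closest to a proton.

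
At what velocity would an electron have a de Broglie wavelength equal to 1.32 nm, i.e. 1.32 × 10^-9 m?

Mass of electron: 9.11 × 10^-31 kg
5.51 × 10^5 m/s

From λ = h/(mv), solve for v:

v = h/(mλ)
v = (6.626 × 10^-34 J·s) / (9.11 × 10^-31 kg × 1.32 × 10^-9 m)
v = 5.51 × 10^5 m/s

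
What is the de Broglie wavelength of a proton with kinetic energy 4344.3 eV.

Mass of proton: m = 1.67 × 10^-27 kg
4.35 × 10^-13 m

Using λ = h/√(2mKE):

First convert KE to Joules: KE = 4344.3 eV = 6.960 × 10^-16 J

λ = h/√(2mKE)
λ = (6.626 × 10^-34 J·s) / √(2 × 1.67 × 10^-27 kg × 6.960 × 10^-16 J)
λ = 4.35 × 10^-13 m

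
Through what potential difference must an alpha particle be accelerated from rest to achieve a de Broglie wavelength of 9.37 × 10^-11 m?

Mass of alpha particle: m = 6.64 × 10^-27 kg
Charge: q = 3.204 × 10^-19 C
1.18 × 10^-2 V

From λ = h/√(2mqV), we solve for V:

λ² = h²/(2mqV)
V = h²/(2mqλ²)
V = (6.626 × 10^-34 J·s)² / (2 × 6.64 × 10^-27 kg × 3.204 × 10^-19 C × (9.37 × 10^-11 m)²)
V = 1.18 × 10^-2 V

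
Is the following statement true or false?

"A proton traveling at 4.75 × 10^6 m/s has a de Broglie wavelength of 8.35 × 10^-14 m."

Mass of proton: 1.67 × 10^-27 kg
True

The claim is correct.

Using λ = h/(mv):
λ = (6.626 × 10^-34 J·s) / (1.67 × 10^-27 kg × 4.75 × 10^6 m/s)
λ = 8.35 × 10^-14 m

This matches the claimed value.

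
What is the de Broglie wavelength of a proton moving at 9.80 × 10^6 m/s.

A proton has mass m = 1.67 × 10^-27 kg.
4.05 × 10^-14 m

Using the de Broglie relation λ = h/(mv):

λ = h/(mv)
λ = (6.626 × 10^-34 J·s) / (1.67 × 10^-27 kg × 9.80 × 10^6 m/s)
λ = 4.05 × 10^-14 m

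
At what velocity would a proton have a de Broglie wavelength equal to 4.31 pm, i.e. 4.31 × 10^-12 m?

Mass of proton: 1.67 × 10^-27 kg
9.21 × 10^4 m/s

From λ = h/(mv), solve for v:

v = h/(mλ)
v = (6.626 × 10^-34 J·s) / (1.67 × 10^-27 kg × 4.31 × 10^-12 m)
v = 9.21 × 10^4 m/s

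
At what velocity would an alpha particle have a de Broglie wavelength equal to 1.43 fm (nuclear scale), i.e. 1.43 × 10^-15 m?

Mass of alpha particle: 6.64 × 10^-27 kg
6.98 × 10^7 m/s

From λ = h/(mv), solve for v:

v = h/(mλ)
v = (6.626 × 10^-34 J·s) / (6.64 × 10^-27 kg × 1.43 × 10^-15 m)
v = 6.98 × 10^7 m/s

Note: This velocity is 23.3% of the speed of light, so relativistic corrections would be needed for a more accurate calculation.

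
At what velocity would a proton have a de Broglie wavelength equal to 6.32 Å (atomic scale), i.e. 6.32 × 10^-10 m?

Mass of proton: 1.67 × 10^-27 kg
6.28 × 10^2 m/s

From λ = h/(mv), solve for v:

v = h/(mλ)
v = (6.626 × 10^-34 J·s) / (1.67 × 10^-27 kg × 6.32 × 10^-10 m)
v = 6.28 × 10^2 m/s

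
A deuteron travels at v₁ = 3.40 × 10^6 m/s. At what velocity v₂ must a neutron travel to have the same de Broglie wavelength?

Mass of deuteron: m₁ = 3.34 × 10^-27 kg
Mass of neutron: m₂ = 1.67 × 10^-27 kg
v₂ = 6.80 × 10^6 m/s

For equal de Broglie wavelengths: λ₁ = λ₂

h/(m₁v₁) = h/(m₂v₂)
m₁v₁ = m₂v₂
v₂ = v₁ · (m₁/m₂)

v₂ = 3.40 × 10^6 m/s × (3.34 × 10^-27 kg / 1.67 × 10^-27 kg)
v₂ = 6.80 × 10^6 m/s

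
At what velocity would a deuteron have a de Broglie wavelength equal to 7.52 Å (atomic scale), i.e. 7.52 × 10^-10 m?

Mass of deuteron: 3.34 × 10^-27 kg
2.64 × 10^2 m/s

From λ = h/(mv), solve for v:

v = h/(mλ)
v = (6.626 × 10^-34 J·s) / (3.34 × 10^-27 kg × 7.52 × 10^-10 m)
v = 2.64 × 10^2 m/s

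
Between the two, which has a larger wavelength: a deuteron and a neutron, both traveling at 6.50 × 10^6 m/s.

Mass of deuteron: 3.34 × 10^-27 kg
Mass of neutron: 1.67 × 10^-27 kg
The neutron has the longer wavelength.

Using λ = h/(mv), since both particles have the same velocity, the wavelength depends only on mass.

For deuteron: λ₁ = h/(m₁v) = 3.05 × 10^-14 m
For neutron: λ₂ = h/(m₂v) = 6.10 × 10^-14 m

Since λ ∝ 1/m at constant velocity, the lighter particle has the longer wavelength.

The neutron has the longer de Broglie wavelength.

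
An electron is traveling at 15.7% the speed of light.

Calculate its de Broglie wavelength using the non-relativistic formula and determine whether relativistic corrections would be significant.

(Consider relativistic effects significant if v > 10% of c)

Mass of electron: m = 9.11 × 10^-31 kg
Yes, relativistic corrections are needed.

Using the non-relativistic de Broglie formula λ = h/(mv):

v = 15.7% × c = 4.707 × 10^7 m/s

λ = h/(mv)
λ = (6.626 × 10^-34 J·s) / (9.11 × 10^-31 kg × 4.707 × 10^7 m/s)
λ = 1.55 × 10^-11 m

Since v = 15.7% of c > 10% of c, relativistic corrections ARE significant and the actual wavelength would differ from this non-relativistic estimate.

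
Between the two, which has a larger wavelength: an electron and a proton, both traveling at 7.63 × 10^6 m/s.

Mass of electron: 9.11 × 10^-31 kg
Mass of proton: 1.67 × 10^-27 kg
The electron has the longer wavelength.

Using λ = h/(mv), since both particles have the same velocity, the wavelength depends only on mass.

For electron: λ₁ = h/(m₁v) = 9.53 × 10^-11 m
For proton: λ₂ = h/(m₂v) = 5.20 × 10^-14 m

Since λ ∝ 1/m at constant velocity, the lighter particle has the longer wavelength.

The electron has the longer de Broglie wavelength.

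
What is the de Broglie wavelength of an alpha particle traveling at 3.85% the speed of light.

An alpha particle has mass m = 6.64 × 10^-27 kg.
8.65 × 10^-15 m

Using the de Broglie relation λ = h/(mv):

v = 3.85% × c = 1.154 × 10^7 m/s

λ = h/(mv)
λ = (6.626 × 10^-34 J·s) / (6.64 × 10^-27 kg × 1.154 × 10^7 m/s)
λ = 8.65 × 10^-15 m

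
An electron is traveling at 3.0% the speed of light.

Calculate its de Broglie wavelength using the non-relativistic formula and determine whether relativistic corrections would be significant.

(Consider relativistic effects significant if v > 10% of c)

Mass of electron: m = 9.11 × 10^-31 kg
No, relativistic corrections are not needed.

Using the non-relativistic de Broglie formula λ = h/(mv):

v = 3.0% × c = 8.994 × 10^6 m/s

λ = h/(mv)
λ = (6.626 × 10^-34 J·s) / (9.11 × 10^-31 kg × 8.994 × 10^6 m/s)
λ = 8.09 × 10^-11 m

Since v = 3.0% of c < 10% of c, relativistic corrections are NOT significant and this non-relativistic result is a good approximation.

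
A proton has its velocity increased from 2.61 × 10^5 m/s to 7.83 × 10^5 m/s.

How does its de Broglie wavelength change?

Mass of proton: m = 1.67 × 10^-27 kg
The wavelength decreases by a factor of 3.

Using λ = h/(mv):

Initial wavelength: λ₁ = h/(mv₁) = 1.52 × 10^-12 m
Final wavelength: λ₂ = h/(mv₂) = 5.07 × 10^-13 m

Since λ ∝ 1/v, when velocity increases by a factor of 3, the wavelength decreases by a factor of 3.

λ₂/λ₁ = v₁/v₂ = 1/3

The wavelength decreases by a factor of 3.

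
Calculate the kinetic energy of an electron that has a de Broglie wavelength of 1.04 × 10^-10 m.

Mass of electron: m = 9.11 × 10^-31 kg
2.23 × 10^-17 J (or 139 eV)

From λ = h/√(2mKE), we solve for KE:

λ² = h²/(2mKE)
KE = h²/(2mλ²)
KE = (6.626 × 10^-34 J·s)² / (2 × 9.11 × 10^-31 kg × (1.04 × 10^-10 m)²)
KE = 2.23 × 10^-17 J
KE = 139 eV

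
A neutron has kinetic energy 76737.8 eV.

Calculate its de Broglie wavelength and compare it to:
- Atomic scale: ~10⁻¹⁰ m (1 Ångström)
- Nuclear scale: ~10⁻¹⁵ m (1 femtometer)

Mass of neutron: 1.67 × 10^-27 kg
λ = 1.03 × 10^-13 m, which is between nuclear and atomic scales.

Using λ = h/√(2mKE):

KE = 76737.8 eV = 1.229 × 10^-14 J

λ = h/√(2mKE)
λ = (6.626 × 10^-34 J·s) / √(2 × 1.67 × 10^-27 kg × 1.229 × 10^-14 J)
λ = 1.03 × 10^-13 m

Comparison:
- Atomic scale (10⁻¹⁰ m): λ is 0.001× this size
- Nuclear scale (10⁻¹⁵ m): λ is 1e+02× this size

The wavelength is between nuclear and atomic scales.

This wavelength is appropriate for probing atomic structure but too large for nuclear physics experiments.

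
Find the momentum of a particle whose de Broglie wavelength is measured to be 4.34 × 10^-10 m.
1.53 × 10^-24 kg·m/s

From the de Broglie relation λ = h/p, we solve for p:

p = h/λ
p = (6.626 × 10^-34 J·s) / (4.34 × 10^-10 m)
p = 1.53 × 10^-24 kg·m/s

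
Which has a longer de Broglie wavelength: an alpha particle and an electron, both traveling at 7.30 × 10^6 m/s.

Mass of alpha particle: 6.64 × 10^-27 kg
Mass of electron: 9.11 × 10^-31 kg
The electron has the longer wavelength.

Using λ = h/(mv), since both particles have the same velocity, the wavelength depends only on mass.

For alpha particle: λ₁ = h/(m₁v) = 1.37 × 10^-14 m
For electron: λ₂ = h/(m₂v) = 9.96 × 10^-11 m

Since λ ∝ 1/m at constant velocity, the lighter particle has the longer wavelength.

The electron has the longer de Broglie wavelength.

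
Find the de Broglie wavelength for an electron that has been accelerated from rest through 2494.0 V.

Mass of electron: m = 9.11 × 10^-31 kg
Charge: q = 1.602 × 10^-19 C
2.46 × 10^-11 m

When a particle is accelerated through voltage V, it gains kinetic energy KE = qV.

The de Broglie wavelength is then λ = h/√(2mqV):

λ = h/√(2mqV)
λ = (6.626 × 10^-34 J·s) / √(2 × 9.11 × 10^-31 kg × 1.602 × 10^-19 C × 2494.0 V)
λ = 2.46 × 10^-11 m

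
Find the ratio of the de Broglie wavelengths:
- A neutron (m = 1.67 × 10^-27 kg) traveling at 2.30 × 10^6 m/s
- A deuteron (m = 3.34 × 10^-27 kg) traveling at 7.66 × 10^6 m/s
λ₁/λ₂ = 6.66

Using λ = h/(mv):

λ₁ = h/(m₁v₁) = 1.73 × 10^-13 m
λ₂ = h/(m₂v₂) = 2.59 × 10^-14 m

Ratio λ₁/λ₂ = (m₂v₂)/(m₁v₁)
         = (3.34 × 10^-27 kg × 7.66 × 10^6 m/s) / (1.67 × 10^-27 kg × 2.30 × 10^6 m/s)
         = 6.66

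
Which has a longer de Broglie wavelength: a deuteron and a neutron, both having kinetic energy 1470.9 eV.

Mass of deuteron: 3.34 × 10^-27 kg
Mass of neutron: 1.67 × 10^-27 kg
The neutron has the longer wavelength.

Using λ = h/√(2mKE):

For deuteron: λ₁ = h/√(2m₁KE) = 5.28 × 10^-13 m
For neutron: λ₂ = h/√(2m₂KE) = 7.47 × 10^-13 m

Since λ ∝ 1/√m at constant kinetic energy, the lighter particle has the longer wavelength.

The neutron has the longer de Broglie wavelength.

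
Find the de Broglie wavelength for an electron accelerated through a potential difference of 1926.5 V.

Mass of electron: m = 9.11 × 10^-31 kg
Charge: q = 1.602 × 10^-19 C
2.79 × 10^-11 m

When a particle is accelerated through voltage V, it gains kinetic energy KE = qV.

The de Broglie wavelength is then λ = h/√(2mqV):

λ = h/√(2mqV)
λ = (6.626 × 10^-34 J·s) / √(2 × 9.11 × 10^-31 kg × 1.602 × 10^-19 C × 1926.5 V)
λ = 2.79 × 10^-11 m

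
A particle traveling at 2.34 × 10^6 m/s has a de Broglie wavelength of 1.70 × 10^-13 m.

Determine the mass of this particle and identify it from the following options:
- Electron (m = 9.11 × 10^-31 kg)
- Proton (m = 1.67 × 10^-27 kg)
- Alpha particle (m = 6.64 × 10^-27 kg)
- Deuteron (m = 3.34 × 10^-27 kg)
The particle is a proton.

From λ = h/(mv), solve for mass:

m = h/(λv)
m = (6.626 × 10^-34 J·s) / (1.70 × 10^-13 m × 2.34 × 10^6 m/s)
m = 1.67 × 10^-27 kg

Comparing with the listed masses, this is closest to a proton.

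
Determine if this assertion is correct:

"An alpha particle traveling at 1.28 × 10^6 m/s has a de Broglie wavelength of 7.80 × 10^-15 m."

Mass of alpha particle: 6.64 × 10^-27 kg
False

The claim is incorrect.

Using λ = h/(mv):
λ = (6.626 × 10^-34 J·s) / (6.64 × 10^-27 kg × 1.28 × 10^6 m/s)
λ = 7.80 × 10^-14 m

The actual wavelength differs from the claimed 7.80 × 10^-15 m.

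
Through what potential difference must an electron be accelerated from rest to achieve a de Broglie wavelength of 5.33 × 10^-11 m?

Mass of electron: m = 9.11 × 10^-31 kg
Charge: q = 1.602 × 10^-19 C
529 V

From λ = h/√(2mqV), we solve for V:

λ² = h²/(2mqV)
V = h²/(2mqλ²)
V = (6.626 × 10^-34 J·s)² / (2 × 9.11 × 10^-31 kg × 1.602 × 10^-19 C × (5.33 × 10^-11 m)²)
V = 529 V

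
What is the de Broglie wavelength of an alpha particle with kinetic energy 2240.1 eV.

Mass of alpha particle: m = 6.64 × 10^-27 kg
3.04 × 10^-13 m

Using λ = h/√(2mKE):

First convert KE to Joules: KE = 2240.1 eV = 3.589 × 10^-16 J

λ = h/√(2mKE)
λ = (6.626 × 10^-34 J·s) / √(2 × 6.64 × 10^-27 kg × 3.589 × 10^-16 J)
λ = 3.04 × 10^-13 m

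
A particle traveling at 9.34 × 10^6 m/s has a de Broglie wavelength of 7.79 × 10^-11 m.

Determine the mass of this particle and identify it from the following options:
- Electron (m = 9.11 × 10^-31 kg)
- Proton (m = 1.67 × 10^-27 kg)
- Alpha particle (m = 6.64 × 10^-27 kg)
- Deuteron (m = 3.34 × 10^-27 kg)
The particle is an electron.

From λ = h/(mv), solve for mass:

m = h/(λv)
m = (6.626 × 10^-34 J·s) / (7.79 × 10^-11 m × 9.34 × 10^6 m/s)
m = 9.11 × 10^-31 kg

Comparing with the listed masses, this is closest to an electron.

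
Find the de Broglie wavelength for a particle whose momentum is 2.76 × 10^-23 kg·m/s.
2.40 × 10^-11 m

Using the de Broglie relation λ = h/p:

λ = h/p
λ = (6.626 × 10^-34 J·s) / (2.76 × 10^-23 kg·m/s)
λ = 2.40 × 10^-11 m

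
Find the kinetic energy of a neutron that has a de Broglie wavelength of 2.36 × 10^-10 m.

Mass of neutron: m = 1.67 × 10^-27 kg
2.36 × 10^-21 J (or 0.0147 eV)

From λ = h/√(2mKE), we solve for KE:

λ² = h²/(2mKE)
KE = h²/(2mλ²)
KE = (6.626 × 10^-34 J·s)² / (2 × 1.67 × 10^-27 kg × (2.36 × 10^-10 m)²)
KE = 2.36 × 10^-21 J
KE = 0.0147 eV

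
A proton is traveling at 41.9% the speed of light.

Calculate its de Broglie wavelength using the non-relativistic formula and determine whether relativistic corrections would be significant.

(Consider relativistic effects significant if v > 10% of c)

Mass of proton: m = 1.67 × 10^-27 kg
Yes, relativistic corrections are needed.

Using the non-relativistic de Broglie formula λ = h/(mv):

v = 41.9% × c = 1.256 × 10^8 m/s

λ = h/(mv)
λ = (6.626 × 10^-34 J·s) / (1.67 × 10^-27 kg × 1.256 × 10^8 m/s)
λ = 3.16 × 10^-15 m

Since v = 41.9% of c > 10% of c, relativistic corrections ARE significant and the actual wavelength would differ from this non-relativistic estimate.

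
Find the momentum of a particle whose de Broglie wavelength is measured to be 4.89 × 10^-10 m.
1.36 × 10^-24 kg·m/s

From the de Broglie relation λ = h/p, we solve for p:

p = h/λ
p = (6.626 × 10^-34 J·s) / (4.89 × 10^-10 m)
p = 1.36 × 10^-24 kg·m/s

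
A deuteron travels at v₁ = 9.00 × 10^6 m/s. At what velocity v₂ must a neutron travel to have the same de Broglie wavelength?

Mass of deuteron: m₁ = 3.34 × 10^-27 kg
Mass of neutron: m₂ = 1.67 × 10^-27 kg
v₂ = 1.80 × 10^7 m/s

For equal de Broglie wavelengths: λ₁ = λ₂

h/(m₁v₁) = h/(m₂v₂)
m₁v₁ = m₂v₂
v₂ = v₁ · (m₁/m₂)

v₂ = 9.00 × 10^6 m/s × (3.34 × 10^-27 kg / 1.67 × 10^-27 kg)
v₂ = 1.80 × 10^7 m/s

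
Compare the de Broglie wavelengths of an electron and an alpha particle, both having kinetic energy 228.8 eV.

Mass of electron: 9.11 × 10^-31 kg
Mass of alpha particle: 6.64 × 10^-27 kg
The electron has the longer wavelength.

Using λ = h/√(2mKE):

For electron: λ₁ = h/√(2m₁KE) = 8.11 × 10^-11 m
For alpha particle: λ₂ = h/√(2m₂KE) = 9.50 × 10^-13 m

Since λ ∝ 1/√m at constant kinetic energy, the lighter particle has the longer wavelength.

The electron has the longer de Broglie wavelength.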